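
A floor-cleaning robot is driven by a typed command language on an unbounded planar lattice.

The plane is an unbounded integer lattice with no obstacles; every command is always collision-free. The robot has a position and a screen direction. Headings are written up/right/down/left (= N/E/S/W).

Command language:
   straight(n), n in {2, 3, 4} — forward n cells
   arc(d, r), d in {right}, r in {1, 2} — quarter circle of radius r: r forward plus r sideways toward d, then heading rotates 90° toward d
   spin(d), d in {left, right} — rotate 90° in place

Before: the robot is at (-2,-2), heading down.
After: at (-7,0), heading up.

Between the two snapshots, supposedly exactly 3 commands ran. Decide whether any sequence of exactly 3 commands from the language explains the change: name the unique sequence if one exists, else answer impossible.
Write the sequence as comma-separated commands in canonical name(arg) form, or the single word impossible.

spin(right), straight(3), arc(right, 2)

key: order matters: swapping spin(right) and arc(right, 2) lands elsewhere
from: at (-2,-2), heading down
[1] after spin(right): at (-2,-2), heading left
[2] after straight(3): at (-5,-2), heading left
[3] after arc(right, 2): at (-7,0), heading up
all 343 alternatives checked — unique.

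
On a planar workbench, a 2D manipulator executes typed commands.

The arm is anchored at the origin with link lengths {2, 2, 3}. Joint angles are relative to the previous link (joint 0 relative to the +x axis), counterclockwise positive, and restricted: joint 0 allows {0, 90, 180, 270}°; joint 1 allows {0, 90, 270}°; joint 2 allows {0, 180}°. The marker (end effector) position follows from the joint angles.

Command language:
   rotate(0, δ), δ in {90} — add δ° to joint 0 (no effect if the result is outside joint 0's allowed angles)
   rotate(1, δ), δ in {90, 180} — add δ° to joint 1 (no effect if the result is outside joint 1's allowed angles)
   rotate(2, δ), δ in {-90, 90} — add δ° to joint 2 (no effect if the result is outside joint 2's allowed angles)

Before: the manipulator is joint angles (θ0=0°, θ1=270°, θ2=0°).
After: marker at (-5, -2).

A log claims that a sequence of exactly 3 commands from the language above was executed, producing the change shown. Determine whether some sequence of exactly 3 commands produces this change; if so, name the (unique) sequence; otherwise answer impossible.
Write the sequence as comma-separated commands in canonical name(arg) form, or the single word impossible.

start: joint angles (θ0=0°, θ1=270°, θ2=0°)
t=1 rotate(0, 90) ⇒ joint angles (θ0=90°, θ1=270°, θ2=0°)
t=2 rotate(0, 90) ⇒ joint angles (θ0=180°, θ1=270°, θ2=0°)
t=3 rotate(0, 90) ⇒ joint angles (θ0=270°, θ1=270°, θ2=0°)
no other 3-command option fits: unique.

rotate(0, 90), rotate(0, 90), rotate(0, 90)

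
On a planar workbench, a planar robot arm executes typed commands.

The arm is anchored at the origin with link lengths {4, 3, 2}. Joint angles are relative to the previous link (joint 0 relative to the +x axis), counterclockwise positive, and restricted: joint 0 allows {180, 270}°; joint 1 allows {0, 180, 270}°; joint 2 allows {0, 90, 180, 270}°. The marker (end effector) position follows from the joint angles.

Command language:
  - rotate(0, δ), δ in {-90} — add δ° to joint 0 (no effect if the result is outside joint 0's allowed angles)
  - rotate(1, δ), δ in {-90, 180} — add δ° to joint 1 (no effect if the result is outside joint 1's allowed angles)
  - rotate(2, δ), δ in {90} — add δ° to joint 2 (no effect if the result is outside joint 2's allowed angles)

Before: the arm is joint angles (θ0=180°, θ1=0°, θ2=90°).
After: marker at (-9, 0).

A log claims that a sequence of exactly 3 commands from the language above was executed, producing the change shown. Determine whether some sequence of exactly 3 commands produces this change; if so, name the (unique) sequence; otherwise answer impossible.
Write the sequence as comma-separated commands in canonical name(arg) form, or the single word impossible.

rotate(2, 90), rotate(2, 90), rotate(2, 90)

start: joint angles (θ0=180°, θ1=0°, θ2=90°)
1. rotate(2, 90) → joint angles (θ0=180°, θ1=0°, θ2=180°)
2. rotate(2, 90) → joint angles (θ0=180°, θ1=0°, θ2=270°)
3. rotate(2, 90) → joint angles (θ0=180°, θ1=0°, θ2=0°)
all 64 alternatives checked — unique.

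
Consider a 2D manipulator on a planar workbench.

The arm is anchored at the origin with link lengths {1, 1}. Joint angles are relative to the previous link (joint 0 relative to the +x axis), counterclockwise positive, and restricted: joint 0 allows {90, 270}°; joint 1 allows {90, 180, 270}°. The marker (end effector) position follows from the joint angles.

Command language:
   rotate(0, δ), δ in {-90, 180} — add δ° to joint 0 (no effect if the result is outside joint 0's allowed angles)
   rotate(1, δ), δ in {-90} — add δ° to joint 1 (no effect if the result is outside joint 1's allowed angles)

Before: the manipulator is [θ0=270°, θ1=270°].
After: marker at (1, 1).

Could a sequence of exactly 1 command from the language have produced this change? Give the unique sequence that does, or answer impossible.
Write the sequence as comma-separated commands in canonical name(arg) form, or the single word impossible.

rotate(0, 180)

t0: [θ0=270°, θ1=270°]
t=1 rotate(0, 180) ⇒ [θ0=90°, θ1=270°]
no rival 1-sequence matches.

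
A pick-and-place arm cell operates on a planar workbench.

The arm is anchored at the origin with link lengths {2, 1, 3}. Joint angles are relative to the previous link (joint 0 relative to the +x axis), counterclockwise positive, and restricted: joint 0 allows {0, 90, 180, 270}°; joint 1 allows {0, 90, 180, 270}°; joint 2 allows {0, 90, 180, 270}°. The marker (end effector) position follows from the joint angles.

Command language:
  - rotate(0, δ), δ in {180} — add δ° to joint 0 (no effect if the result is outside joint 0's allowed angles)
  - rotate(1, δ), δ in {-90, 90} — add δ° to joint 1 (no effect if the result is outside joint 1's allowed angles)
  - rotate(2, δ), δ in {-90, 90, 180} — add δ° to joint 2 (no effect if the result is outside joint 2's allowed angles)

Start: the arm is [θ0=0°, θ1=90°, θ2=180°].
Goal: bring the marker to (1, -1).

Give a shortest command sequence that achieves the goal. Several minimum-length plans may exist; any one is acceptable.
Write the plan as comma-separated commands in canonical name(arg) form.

start: [θ0=0°, θ1=90°, θ2=180°]
t=1 rotate(0, 180) ⇒ [θ0=180°, θ1=90°, θ2=180°]
t=2 rotate(2, -90) ⇒ [θ0=180°, θ1=90°, θ2=90°]
minimal: 2 command(s), checked below 2.

rotate(0, 180), rotate(2, -90)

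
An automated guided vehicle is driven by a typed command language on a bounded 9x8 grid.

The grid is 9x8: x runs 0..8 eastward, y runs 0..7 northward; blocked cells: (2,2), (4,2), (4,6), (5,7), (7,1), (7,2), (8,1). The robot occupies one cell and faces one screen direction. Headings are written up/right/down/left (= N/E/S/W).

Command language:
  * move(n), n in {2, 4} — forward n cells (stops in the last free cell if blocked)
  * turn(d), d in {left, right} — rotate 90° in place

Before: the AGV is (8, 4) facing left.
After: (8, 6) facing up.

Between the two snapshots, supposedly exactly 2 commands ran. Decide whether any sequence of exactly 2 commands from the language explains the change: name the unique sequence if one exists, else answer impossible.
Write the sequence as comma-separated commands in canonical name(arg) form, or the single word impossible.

key: cell and facing (now N) both changed — the 2 commands mix motion and turning
start: (8, 4) facing left
[1] after turn(right): (8, 4) facing up
[2] after move(2): (8, 6) facing up
no other 2-command option fits: unique.

turn(right), move(2)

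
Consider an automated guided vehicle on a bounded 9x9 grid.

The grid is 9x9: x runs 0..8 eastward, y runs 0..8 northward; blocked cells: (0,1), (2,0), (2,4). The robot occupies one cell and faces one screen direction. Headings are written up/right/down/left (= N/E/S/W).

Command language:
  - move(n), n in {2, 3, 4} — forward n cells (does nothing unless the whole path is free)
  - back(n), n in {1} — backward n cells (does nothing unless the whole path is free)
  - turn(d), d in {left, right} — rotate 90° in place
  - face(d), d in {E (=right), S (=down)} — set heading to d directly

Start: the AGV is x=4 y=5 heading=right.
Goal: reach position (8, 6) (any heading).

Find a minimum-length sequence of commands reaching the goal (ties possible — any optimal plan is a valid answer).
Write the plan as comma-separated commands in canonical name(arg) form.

start: x=4 y=5 heading=right
t=1 move(4) ⇒ x=8 y=5 heading=right
t=2 turn(right) ⇒ x=8 y=5 heading=down
t=3 back(1) ⇒ x=8 y=6 heading=down
minimal: 3 command(s), checked below 3.

move(4), turn(right), back(1)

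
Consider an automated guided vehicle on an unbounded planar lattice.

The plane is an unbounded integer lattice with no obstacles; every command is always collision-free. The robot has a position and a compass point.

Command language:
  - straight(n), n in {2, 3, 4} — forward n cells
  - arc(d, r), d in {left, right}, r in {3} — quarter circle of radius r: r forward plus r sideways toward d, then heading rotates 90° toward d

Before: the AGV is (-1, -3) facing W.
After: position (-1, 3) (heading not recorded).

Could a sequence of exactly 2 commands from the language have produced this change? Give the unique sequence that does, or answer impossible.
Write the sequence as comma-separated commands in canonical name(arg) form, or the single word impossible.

arc(right, 3), arc(right, 3)

begin: (-1, -3) facing W
step 1 (arc(right, 3)): (-4, 0) facing N
step 2 (arc(right, 3)): (-1, 3) facing E
no rival 2-sequence matches.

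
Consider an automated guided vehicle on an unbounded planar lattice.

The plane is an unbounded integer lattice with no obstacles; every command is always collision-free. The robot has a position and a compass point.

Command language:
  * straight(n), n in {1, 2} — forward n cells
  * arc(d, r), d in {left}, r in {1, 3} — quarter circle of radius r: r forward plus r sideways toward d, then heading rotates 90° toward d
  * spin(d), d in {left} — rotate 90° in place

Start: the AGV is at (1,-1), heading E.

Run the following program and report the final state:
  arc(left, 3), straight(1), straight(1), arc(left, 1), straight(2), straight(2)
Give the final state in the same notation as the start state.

initial: at (1,-1), heading E
[1] after arc(left, 3): at (4,2), heading N
[2] after straight(1): at (4,3), heading N
[3] after straight(1): at (4,4), heading N
[4] after arc(left, 1): at (3,5), heading W
[5] after straight(2): at (1,5), heading W
[6] after straight(2): at (-1,5), heading W

at (-1,5), heading W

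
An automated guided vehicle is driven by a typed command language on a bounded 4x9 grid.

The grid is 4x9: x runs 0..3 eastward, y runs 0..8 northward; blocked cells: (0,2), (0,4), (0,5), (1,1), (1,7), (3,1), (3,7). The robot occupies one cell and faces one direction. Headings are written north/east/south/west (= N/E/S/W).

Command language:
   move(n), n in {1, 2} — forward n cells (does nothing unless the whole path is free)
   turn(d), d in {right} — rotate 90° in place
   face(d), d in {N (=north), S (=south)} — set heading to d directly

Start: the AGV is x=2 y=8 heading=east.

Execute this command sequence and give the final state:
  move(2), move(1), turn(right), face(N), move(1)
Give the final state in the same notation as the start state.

x=3 y=8 heading=north

initial: x=2 y=8 heading=east
t=1 move(2) ⇒ x=2 y=8 heading=east
t=2 move(1) ⇒ x=3 y=8 heading=east
t=3 turn(right) ⇒ x=3 y=8 heading=south
t=4 face(N) ⇒ x=3 y=8 heading=north
t=5 move(1) ⇒ x=3 y=8 heading=north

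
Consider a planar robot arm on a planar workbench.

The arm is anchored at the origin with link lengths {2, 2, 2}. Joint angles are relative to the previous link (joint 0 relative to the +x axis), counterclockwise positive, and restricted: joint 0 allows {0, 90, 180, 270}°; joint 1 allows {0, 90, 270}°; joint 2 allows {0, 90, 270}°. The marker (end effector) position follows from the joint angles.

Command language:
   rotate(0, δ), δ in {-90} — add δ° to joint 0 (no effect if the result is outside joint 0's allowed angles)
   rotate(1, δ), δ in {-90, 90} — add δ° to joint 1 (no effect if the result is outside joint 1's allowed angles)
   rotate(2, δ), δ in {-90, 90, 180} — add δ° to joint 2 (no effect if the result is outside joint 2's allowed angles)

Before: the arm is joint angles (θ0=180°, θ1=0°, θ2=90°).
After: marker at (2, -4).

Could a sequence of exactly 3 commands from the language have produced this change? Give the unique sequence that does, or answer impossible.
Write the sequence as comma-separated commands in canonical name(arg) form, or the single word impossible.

rotate(0, -90), rotate(0, -90), rotate(0, -90)

begin: joint angles (θ0=180°, θ1=0°, θ2=90°)
t=1 rotate(0, -90) ⇒ joint angles (θ0=90°, θ1=0°, θ2=90°)
t=2 rotate(0, -90) ⇒ joint angles (θ0=0°, θ1=0°, θ2=90°)
t=3 rotate(0, -90) ⇒ joint angles (θ0=270°, θ1=0°, θ2=90°)
uniquely the one of 216 3-step routes that fits.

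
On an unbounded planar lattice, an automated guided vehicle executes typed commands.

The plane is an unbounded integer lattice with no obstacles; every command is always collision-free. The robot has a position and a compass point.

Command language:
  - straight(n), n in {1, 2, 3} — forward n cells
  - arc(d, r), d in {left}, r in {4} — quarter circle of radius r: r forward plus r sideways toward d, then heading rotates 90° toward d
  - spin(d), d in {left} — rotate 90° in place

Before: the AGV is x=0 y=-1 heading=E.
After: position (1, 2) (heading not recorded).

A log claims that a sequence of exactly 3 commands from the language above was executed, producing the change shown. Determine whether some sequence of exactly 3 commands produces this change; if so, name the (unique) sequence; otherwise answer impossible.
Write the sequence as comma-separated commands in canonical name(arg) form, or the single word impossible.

straight(1), spin(left), straight(3)

key: order matters: swapping straight(1) and straight(3) lands elsewhere
begin: x=0 y=-1 heading=E
t=1 straight(1) ⇒ x=1 y=-1 heading=E
t=2 spin(left) ⇒ x=1 y=-1 heading=N
t=3 straight(3) ⇒ x=1 y=2 heading=N
no rival 3-sequence matches.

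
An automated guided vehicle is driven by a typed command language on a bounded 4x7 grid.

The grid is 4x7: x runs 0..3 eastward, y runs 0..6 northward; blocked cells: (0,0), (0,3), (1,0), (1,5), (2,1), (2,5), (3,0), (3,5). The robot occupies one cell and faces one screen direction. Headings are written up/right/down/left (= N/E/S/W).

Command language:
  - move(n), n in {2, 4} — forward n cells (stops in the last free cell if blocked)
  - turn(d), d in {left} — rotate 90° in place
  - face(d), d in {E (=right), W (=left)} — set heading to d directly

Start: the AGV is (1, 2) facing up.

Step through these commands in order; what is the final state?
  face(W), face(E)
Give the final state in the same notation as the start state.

(1, 2) facing right

start: (1, 2) facing up
[1] after face(W): (1, 2) facing left
[2] after face(E): (1, 2) facing right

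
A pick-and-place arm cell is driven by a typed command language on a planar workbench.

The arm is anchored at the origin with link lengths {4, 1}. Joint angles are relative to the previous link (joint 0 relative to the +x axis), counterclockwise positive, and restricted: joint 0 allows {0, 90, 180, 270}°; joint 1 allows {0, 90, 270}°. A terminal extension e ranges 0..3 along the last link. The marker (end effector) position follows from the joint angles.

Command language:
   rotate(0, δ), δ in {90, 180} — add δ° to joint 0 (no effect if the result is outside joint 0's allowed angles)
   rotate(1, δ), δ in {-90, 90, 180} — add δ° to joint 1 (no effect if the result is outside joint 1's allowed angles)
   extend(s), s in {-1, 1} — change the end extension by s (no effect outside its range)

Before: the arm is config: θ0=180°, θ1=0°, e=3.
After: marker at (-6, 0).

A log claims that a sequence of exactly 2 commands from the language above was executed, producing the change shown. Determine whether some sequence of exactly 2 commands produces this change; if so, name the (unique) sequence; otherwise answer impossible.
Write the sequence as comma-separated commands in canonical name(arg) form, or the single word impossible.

start: config: θ0=180°, θ1=0°, e=3
step 1 (extend(-1)): config: θ0=180°, θ1=0°, e=2
step 2 (extend(-1)): config: θ0=180°, θ1=0°, e=1
no rival 2-sequence matches.

extend(-1), extend(-1)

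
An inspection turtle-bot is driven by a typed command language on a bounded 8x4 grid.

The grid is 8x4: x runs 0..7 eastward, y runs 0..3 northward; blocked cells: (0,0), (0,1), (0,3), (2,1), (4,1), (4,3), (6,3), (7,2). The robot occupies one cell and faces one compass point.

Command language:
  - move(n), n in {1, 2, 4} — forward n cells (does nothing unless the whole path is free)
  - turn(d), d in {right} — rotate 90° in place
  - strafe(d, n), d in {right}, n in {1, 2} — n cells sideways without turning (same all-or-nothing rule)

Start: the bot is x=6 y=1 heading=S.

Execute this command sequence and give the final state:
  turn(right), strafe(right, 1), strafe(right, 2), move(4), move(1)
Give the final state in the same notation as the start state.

x=1 y=2 heading=W

start: x=6 y=1 heading=S
[1] after turn(right): x=6 y=1 heading=W
[2] after strafe(right, 1): x=6 y=2 heading=W
[3] after strafe(right, 2): x=6 y=2 heading=W
[4] after move(4): x=2 y=2 heading=W
[5] after move(1): x=1 y=2 heading=W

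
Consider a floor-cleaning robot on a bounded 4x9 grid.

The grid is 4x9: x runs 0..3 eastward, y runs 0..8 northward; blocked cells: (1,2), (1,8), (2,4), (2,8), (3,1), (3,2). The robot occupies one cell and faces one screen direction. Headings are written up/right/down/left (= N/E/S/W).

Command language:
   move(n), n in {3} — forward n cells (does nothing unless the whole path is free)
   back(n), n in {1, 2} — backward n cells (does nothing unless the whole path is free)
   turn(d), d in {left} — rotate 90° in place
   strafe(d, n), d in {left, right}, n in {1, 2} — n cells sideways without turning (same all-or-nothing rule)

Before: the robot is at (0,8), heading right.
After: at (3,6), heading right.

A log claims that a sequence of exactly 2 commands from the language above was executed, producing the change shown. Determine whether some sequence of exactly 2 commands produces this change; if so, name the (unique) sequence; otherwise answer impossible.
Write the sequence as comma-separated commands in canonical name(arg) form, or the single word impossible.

key: order matters: swapping strafe(right, 2) and move(3) lands elsewhere
from: at (0,8), heading right
1. strafe(right, 2) → at (0,6), heading right
2. move(3) → at (3,6), heading right
no other 2-command option fits: unique.

strafe(right, 2), move(3)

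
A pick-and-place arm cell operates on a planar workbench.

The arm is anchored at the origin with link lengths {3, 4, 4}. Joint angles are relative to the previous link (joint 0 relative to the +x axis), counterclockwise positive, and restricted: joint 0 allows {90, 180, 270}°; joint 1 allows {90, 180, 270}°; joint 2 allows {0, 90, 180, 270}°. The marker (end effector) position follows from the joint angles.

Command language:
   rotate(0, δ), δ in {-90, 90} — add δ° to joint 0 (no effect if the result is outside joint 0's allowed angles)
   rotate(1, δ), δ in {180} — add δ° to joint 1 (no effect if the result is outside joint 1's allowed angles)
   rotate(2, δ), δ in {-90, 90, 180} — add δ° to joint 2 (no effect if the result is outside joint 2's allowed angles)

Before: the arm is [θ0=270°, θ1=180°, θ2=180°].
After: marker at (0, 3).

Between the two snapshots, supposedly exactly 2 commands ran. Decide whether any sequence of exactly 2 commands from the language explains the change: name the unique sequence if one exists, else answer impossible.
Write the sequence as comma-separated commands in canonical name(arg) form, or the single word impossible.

rotate(0, -90), rotate(0, -90)

from: [θ0=270°, θ1=180°, θ2=180°]
1. rotate(0, -90) → [θ0=180°, θ1=180°, θ2=180°]
2. rotate(0, -90) → [θ0=90°, θ1=180°, θ2=180°]
no rival 2-sequence matches.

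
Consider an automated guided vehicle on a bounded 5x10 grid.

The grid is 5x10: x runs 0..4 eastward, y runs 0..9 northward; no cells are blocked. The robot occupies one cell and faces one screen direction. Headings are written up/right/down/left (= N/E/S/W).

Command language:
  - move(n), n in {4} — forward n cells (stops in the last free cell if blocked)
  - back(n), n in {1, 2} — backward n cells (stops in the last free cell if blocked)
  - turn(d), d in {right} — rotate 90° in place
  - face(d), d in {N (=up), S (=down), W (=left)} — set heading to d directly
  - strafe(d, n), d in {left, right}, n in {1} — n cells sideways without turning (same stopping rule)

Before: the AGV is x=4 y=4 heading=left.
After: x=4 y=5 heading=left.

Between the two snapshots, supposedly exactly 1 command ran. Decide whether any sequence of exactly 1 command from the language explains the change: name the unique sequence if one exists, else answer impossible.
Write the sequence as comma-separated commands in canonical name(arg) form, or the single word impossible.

strafe(right, 1)

key: heading stays W — the single command does not turn
start: x=4 y=4 heading=left
step 1 (strafe(right, 1)): x=4 y=5 heading=left
no other 1-command option fits: unique.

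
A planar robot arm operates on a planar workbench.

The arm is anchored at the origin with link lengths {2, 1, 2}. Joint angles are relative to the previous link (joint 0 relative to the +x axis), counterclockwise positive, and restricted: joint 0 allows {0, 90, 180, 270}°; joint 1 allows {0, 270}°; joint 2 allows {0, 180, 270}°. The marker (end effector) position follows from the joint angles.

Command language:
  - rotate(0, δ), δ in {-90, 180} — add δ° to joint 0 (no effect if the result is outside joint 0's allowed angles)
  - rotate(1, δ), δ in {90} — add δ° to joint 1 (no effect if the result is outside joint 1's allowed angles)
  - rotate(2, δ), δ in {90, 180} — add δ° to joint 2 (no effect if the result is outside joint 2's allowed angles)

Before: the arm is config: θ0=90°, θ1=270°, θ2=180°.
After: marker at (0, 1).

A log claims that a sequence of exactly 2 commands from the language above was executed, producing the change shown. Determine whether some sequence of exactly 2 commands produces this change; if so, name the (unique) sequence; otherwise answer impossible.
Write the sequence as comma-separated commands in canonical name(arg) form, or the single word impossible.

rotate(1, 90), rotate(1, 90)

start: config: θ0=90°, θ1=270°, θ2=180°
1. rotate(1, 90) → config: θ0=90°, θ1=0°, θ2=180°
2. rotate(1, 90) → config: θ0=90°, θ1=0°, θ2=180°
no other 2-command option fits: unique.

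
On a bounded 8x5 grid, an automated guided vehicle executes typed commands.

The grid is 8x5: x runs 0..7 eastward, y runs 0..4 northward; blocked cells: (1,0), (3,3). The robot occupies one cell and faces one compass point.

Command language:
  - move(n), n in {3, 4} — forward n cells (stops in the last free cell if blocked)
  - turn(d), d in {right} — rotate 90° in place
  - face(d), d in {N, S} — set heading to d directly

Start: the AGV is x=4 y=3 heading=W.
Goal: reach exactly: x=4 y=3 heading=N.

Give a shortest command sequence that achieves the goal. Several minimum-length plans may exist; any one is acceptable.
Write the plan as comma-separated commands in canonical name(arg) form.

turn(right)

from: x=4 y=3 heading=W
t=1 turn(right) ⇒ x=4 y=3 heading=N
shorter routes all fall short; 1 is best.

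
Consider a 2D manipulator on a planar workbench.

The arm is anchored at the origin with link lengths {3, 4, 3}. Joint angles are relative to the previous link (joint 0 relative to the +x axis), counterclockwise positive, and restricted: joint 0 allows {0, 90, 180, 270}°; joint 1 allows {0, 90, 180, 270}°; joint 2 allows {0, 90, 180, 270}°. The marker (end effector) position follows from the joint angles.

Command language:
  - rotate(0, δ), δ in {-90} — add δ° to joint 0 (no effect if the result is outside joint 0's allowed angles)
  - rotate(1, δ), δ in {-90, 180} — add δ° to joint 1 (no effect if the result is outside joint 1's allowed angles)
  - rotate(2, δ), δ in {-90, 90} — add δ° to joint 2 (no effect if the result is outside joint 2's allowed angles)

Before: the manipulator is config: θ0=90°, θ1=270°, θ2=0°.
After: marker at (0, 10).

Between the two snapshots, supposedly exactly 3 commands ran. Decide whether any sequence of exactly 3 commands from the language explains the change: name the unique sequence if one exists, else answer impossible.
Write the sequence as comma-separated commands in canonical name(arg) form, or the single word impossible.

initial: config: θ0=90°, θ1=270°, θ2=0°
[1] after rotate(1, -90): config: θ0=90°, θ1=180°, θ2=0°
[2] after rotate(1, -90): config: θ0=90°, θ1=90°, θ2=0°
[3] after rotate(1, -90): config: θ0=90°, θ1=0°, θ2=0°
no rival 3-sequence matches.

rotate(1, -90), rotate(1, -90), rotate(1, -90)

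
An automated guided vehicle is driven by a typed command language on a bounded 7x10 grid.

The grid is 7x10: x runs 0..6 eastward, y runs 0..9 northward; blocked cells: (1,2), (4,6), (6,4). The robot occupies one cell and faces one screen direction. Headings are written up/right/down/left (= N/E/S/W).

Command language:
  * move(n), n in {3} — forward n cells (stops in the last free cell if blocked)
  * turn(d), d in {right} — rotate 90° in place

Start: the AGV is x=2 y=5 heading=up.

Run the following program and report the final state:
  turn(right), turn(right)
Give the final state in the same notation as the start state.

start: x=2 y=5 heading=up
step 1 (turn(right)): x=2 y=5 heading=right
step 2 (turn(right)): x=2 y=5 heading=down

x=2 y=5 heading=down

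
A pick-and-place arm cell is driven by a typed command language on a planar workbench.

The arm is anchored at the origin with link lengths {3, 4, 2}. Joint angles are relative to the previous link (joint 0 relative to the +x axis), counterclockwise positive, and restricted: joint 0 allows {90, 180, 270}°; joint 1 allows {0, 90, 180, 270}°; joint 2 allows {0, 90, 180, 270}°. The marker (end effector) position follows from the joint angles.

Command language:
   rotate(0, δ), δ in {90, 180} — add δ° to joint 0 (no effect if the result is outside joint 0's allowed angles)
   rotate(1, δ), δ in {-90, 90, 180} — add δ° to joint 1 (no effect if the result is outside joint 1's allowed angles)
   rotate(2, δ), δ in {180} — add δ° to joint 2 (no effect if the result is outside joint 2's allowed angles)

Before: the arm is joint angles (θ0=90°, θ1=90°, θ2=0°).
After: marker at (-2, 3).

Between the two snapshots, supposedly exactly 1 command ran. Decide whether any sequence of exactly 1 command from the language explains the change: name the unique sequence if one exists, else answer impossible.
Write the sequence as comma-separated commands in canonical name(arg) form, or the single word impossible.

rotate(2, 180)

initial: joint angles (θ0=90°, θ1=90°, θ2=0°)
step 1 (rotate(2, 180)): joint angles (θ0=90°, θ1=90°, θ2=180°)
no rival 1-sequence matches.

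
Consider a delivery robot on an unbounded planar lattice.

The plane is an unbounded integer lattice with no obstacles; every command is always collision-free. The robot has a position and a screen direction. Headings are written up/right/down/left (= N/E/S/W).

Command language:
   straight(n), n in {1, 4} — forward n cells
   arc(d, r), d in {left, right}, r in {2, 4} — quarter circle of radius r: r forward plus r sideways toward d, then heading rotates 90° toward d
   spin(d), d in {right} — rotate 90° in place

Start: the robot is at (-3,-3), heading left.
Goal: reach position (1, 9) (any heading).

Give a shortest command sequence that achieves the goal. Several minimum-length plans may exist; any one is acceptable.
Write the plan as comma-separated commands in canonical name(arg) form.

from: at (-3,-3), heading left
[1] after arc(right, 4): at (-7,1), heading up
[2] after arc(right, 4): at (-3,5), heading right
[3] after arc(left, 4): at (1,9), heading up
no 2-step plan works, so 3 is optimal.

arc(right, 4), arc(right, 4), arc(left, 4)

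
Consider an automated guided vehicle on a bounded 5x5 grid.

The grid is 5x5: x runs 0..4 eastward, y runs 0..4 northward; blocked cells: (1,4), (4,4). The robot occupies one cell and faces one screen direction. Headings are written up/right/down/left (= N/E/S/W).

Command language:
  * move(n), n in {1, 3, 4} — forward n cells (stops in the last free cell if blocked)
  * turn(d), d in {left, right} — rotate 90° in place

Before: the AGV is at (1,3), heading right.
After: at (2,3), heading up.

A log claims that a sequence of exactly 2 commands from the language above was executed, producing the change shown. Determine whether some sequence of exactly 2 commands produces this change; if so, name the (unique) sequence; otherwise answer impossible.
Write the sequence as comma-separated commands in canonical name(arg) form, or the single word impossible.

move(1), turn(left)

key: cell and facing (now N) both changed — the 2 commands mix motion and turning
begin: at (1,3), heading right
1. move(1) → at (2,3), heading right
2. turn(left) → at (2,3), heading up
uniquely the one of 25 2-step routes that fits.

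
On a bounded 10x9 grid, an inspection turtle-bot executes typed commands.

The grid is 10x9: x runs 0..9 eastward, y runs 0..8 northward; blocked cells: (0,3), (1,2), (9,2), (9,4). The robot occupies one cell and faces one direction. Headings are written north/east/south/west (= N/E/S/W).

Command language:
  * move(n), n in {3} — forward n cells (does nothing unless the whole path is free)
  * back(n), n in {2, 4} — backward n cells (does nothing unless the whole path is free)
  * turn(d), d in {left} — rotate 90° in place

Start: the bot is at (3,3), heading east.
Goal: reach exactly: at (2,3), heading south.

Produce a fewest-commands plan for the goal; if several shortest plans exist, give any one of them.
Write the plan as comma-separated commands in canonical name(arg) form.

move(3), back(4), turn(left), turn(left), turn(left)

initial: at (3,3), heading east
[1] after move(3): at (6,3), heading east
[2] after back(4): at (2,3), heading east
[3] after turn(left): at (2,3), heading north
[4] after turn(left): at (2,3), heading west
[5] after turn(left): at (2,3), heading south
shorter routes all fall short; 5 is best.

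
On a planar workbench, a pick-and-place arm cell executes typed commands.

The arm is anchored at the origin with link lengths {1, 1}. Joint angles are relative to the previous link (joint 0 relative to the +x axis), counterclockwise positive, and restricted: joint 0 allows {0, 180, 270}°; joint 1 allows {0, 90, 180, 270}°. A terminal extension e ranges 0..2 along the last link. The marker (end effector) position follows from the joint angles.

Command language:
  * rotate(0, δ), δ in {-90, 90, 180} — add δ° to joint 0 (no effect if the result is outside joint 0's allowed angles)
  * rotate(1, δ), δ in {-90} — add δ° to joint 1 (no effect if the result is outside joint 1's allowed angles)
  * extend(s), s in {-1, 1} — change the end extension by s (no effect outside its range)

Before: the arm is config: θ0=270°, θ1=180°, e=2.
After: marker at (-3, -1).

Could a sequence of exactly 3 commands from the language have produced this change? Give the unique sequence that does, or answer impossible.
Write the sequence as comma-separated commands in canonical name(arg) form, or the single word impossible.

rotate(1, -90), rotate(1, -90), rotate(1, -90)

t0: config: θ0=270°, θ1=180°, e=2
t=1 rotate(1, -90) ⇒ config: θ0=270°, θ1=90°, e=2
t=2 rotate(1, -90) ⇒ config: θ0=270°, θ1=0°, e=2
t=3 rotate(1, -90) ⇒ config: θ0=270°, θ1=270°, e=2
no rival 3-sequence matches.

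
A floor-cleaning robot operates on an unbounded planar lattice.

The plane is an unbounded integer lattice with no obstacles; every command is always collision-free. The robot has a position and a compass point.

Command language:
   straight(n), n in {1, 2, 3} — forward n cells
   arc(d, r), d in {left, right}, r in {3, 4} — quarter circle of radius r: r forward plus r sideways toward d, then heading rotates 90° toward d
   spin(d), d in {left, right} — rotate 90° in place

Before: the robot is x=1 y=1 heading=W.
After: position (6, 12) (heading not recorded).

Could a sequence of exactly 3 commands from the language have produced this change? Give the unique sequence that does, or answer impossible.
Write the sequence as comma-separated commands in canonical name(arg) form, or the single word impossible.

arc(right, 3), arc(right, 4), arc(left, 4)

key: order matters: swapping arc(right, 3) and arc(left, 4) lands elsewhere
initial: x=1 y=1 heading=W
[1] after arc(right, 3): x=-2 y=4 heading=N
[2] after arc(right, 4): x=2 y=8 heading=E
[3] after arc(left, 4): x=6 y=12 heading=N
no other 3-command option fits: unique.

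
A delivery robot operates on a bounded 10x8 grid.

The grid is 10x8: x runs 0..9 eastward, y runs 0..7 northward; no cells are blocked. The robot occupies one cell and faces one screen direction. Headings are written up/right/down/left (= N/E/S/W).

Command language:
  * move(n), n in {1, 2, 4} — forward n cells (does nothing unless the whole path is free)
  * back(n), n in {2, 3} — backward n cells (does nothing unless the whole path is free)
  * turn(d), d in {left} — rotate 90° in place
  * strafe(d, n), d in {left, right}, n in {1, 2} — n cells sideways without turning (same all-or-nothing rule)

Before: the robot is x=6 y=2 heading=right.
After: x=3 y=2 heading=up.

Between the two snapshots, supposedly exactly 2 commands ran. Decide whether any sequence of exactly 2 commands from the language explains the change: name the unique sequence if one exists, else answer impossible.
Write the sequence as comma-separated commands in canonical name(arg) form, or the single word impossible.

key: running turn(left) before back(3) would end elsewhere — order is forced
from: x=6 y=2 heading=right
step 1 (back(3)): x=3 y=2 heading=right
step 2 (turn(left)): x=3 y=2 heading=up
no other 2-command option fits: unique.

back(3), turn(left)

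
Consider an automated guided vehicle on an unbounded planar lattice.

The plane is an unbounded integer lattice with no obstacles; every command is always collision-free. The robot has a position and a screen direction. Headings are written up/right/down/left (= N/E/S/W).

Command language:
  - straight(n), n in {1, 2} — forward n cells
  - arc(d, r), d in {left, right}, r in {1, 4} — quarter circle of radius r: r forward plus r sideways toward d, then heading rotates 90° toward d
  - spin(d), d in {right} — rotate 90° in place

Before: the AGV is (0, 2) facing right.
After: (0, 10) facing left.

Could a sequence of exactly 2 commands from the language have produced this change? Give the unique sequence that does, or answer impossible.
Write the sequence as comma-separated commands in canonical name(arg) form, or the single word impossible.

arc(left, 4), arc(left, 4)

key: cell and facing (now W) both changed — the 2 commands mix motion and turning
from: (0, 2) facing right
1. arc(left, 4) → (4, 6) facing up
2. arc(left, 4) → (0, 10) facing left
no rival 2-sequence matches.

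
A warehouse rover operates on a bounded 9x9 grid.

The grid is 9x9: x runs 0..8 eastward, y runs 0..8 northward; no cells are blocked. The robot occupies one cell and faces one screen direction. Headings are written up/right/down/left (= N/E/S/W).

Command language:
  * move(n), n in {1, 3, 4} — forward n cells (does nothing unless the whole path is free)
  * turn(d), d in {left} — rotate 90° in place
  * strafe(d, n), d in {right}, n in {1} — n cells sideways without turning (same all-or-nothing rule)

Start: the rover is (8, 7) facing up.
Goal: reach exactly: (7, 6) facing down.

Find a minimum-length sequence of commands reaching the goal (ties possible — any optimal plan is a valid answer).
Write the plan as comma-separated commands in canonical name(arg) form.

from: (8, 7) facing up
step 1 (turn(left)): (8, 7) facing left
step 2 (move(1)): (7, 7) facing left
step 3 (turn(left)): (7, 7) facing down
step 4 (move(1)): (7, 6) facing down
shorter routes all fall short; 4 is best.

turn(left), move(1), turn(left), move(1)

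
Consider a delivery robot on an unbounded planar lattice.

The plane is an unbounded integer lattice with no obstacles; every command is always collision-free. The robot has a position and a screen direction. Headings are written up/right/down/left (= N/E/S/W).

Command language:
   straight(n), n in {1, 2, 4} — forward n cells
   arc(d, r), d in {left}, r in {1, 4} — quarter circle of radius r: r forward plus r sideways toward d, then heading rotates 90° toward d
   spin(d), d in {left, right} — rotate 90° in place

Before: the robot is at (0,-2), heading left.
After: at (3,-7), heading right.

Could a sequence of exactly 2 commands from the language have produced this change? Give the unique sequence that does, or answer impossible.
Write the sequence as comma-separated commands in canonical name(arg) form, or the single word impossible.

key: order matters: swapping arc(left, 1) and arc(left, 4) lands elsewhere
t0: at (0,-2), heading left
1. arc(left, 1) → at (-1,-3), heading down
2. arc(left, 4) → at (3,-7), heading right
no rival 2-sequence matches.

arc(left, 1), arc(left, 4)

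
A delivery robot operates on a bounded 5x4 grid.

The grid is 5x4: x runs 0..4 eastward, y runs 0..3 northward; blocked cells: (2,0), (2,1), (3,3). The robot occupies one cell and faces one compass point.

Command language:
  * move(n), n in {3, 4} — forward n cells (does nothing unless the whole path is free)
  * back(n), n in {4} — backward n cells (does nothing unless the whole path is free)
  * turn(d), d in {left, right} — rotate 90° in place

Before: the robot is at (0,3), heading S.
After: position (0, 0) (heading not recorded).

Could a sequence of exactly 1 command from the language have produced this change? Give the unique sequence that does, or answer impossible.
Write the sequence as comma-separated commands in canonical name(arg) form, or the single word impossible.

t0: at (0,3), heading S
1. move(3) → at (0,0), heading S
uniquely the one of 5 1-step routes that fits.

move(3)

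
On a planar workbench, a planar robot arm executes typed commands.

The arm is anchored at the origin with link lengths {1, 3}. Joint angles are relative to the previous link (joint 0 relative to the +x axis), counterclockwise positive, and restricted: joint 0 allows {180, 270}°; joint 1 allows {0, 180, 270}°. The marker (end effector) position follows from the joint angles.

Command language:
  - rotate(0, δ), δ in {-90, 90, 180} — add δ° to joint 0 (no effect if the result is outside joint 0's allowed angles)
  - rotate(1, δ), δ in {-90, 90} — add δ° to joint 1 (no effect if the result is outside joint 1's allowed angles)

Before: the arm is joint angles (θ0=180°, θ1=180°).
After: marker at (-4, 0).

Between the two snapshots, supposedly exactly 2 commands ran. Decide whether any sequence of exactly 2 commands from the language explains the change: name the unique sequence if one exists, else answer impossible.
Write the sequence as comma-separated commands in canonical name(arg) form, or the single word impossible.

rotate(1, 90), rotate(1, 90)

initial: joint angles (θ0=180°, θ1=180°)
step 1 (rotate(1, 90)): joint angles (θ0=180°, θ1=270°)
step 2 (rotate(1, 90)): joint angles (θ0=180°, θ1=0°)
uniquely the one of 25 2-step routes that fits.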